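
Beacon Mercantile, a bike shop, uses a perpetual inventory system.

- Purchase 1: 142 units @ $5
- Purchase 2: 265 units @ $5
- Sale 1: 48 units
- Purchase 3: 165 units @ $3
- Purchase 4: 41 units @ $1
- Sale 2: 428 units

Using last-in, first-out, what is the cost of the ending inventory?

Sale 1 (48) [LIFO — newest first]: 48 @ $5 = $240
Sale 2 (428) [LIFO — newest first]: 41 @ $1 + 165 @ $3 + 217 @ $5 + 5 @ $5 = $1,646
Total COGS = $240 + $1,646 = $1,886
Ending inventory: 137 @ $5 = $685
Check: goods available $2,571 = COGS $1,886 + ending $685

Ending inventory = $685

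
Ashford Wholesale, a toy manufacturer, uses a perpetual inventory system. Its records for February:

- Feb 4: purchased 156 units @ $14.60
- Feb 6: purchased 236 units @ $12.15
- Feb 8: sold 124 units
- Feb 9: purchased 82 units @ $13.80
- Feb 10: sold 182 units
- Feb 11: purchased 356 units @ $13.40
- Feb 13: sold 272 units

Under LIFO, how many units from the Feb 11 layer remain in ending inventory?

Feb 8, 124 sold [LIFO — newest first]: 124 @ $12.15 = $1,506.60
Feb 10, 182 sold [LIFO — newest first]: 82 @ $13.80 + 100 @ $12.15 = $2,346.60
Feb 13, 272 sold [LIFO — newest first]: 272 @ $13.40 = $3,644.80
Total COGS = $1,506.60 + $2,346.60 + $3,644.80 = $7,498.00
Ending inventory: 156 @ $14.60 + 12 @ $12.15 + 84 @ $13.40 = $3,549.00
Check: goods available $11,047.00 = COGS $7,498.00 + ending $3,549.00

84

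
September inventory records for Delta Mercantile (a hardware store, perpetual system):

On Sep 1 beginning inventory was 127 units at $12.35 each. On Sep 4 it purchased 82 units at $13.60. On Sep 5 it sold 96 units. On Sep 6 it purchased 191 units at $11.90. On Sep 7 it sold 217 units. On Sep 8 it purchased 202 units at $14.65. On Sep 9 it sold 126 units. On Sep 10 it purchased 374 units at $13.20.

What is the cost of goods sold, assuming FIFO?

COGS = $5,527.90

Sep 5, 96 sold [FIFO — oldest first]: 96 @ $12.35 = $1,185.60
Sep 7, 217 sold [FIFO — oldest first]: 31 @ $12.35 + 82 @ $13.60 + 104 @ $11.90 = $2,735.65
Sep 9, 126 sold [FIFO — oldest first]: 87 @ $11.90 + 39 @ $14.65 = $1,606.65
Total COGS = $1,185.60 + $2,735.65 + $1,606.65 = $5,527.90
Ending inventory: 163 @ $14.65 + 374 @ $13.20 = $7,324.75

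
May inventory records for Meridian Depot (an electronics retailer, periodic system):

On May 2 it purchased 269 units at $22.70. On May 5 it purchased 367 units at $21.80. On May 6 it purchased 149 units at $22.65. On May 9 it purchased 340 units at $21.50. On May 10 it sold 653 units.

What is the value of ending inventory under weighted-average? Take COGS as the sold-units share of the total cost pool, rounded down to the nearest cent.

Ending inventory = $10,401.52

May 10, sell 653: 653/1125 × $24,791.75 → $14,390.23
Ending inventory (cost pool remaining) = $10,401.52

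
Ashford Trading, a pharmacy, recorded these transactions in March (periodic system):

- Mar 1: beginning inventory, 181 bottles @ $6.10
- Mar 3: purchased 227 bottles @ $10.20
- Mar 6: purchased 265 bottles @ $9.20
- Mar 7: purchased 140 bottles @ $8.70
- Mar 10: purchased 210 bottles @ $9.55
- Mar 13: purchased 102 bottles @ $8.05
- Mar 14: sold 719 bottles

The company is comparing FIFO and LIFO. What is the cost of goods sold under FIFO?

COGS = $6,257.70

FIFO COGS: 181 @ $6.10 + 227 @ $10.20 + 265 @ $9.20 + 46 @ $8.70 = $6,257.70
LIFO COGS: 102 @ $8.05 + 210 @ $9.55 + 140 @ $8.70 + 265 @ $9.20 + 2 @ $10.20 = $6,503.00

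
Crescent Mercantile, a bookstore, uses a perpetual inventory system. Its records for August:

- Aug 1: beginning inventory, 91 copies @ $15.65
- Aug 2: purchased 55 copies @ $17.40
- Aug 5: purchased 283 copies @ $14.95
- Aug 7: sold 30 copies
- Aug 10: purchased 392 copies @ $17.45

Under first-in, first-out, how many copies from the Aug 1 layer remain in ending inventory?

61

Aug 7, 30 sold [FIFO — oldest first]: 30 @ $15.65 = $469.50
Ending inventory: 61 @ $15.65 + 55 @ $17.40 + 283 @ $14.95 + 392 @ $17.45 = $12,982.90
Check: goods available $13,452.40 = COGS $469.50 + ending $12,982.90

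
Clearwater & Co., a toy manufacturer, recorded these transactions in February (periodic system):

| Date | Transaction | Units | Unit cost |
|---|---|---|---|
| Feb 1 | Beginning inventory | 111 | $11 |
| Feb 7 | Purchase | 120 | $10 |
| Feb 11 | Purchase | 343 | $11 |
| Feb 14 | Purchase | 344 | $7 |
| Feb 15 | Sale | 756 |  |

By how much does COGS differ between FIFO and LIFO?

FIFO COGS: 111 @ $11 + 120 @ $10 + 343 @ $11 + 182 @ $7 = $7,468
LIFO COGS: 344 @ $7 + 343 @ $11 + 69 @ $10 = $6,871
Difference = |$7,468 − $6,871| = $597

$597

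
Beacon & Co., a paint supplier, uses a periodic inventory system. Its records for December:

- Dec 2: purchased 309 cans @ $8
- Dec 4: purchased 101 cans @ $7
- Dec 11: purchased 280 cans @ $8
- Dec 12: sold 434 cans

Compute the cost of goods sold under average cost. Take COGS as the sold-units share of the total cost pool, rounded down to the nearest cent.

COGS = $3,408.47

Dec 12, sell 434: 434/690 × $5,419.00 → $3,408.47
Ending inventory (cost pool remaining) = $2,010.53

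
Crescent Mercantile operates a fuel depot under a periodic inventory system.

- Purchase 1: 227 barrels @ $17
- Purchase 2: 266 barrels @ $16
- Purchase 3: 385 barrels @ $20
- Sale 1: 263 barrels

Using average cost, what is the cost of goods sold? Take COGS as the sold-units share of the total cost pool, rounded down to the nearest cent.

COGS = $4,737.29

Sale 1, sell 263: 263/878 × $15,815.00 → $4,737.29
Ending inventory (cost pool remaining) = $11,077.71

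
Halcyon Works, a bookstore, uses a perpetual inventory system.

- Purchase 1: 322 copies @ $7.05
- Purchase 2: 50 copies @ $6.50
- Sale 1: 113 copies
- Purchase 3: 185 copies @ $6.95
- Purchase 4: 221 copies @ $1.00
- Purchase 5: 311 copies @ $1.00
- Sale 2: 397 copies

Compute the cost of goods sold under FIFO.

COGS = $3,554.20

Sale 1 (113) [FIFO — oldest first]: 113 @ $7.05 = $796.65
Sale 2 (397) [FIFO — oldest first]: 209 @ $7.05 + 50 @ $6.50 + 138 @ $6.95 = $2,757.55
Total COGS = $796.65 + $2,757.55 = $3,554.20
Ending inventory: 47 @ $6.95 + 221 @ $1.00 + 311 @ $1.00 = $858.65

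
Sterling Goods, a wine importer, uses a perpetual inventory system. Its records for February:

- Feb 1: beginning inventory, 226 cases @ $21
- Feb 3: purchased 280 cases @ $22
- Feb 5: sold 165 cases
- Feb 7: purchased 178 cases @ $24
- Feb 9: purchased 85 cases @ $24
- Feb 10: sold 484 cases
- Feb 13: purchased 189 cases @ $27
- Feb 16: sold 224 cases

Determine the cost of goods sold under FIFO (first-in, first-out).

COGS = $20,026

Feb 5, 165 sold [FIFO — oldest first]: 165 @ $21 = $3,465
Feb 10, 484 sold [FIFO — oldest first]: 61 @ $21 + 280 @ $22 + 143 @ $24 = $10,873
Feb 16, 224 sold [FIFO — oldest first]: 35 @ $24 + 85 @ $24 + 104 @ $27 = $5,688
Total COGS = $3,465 + $10,873 + $5,688 = $20,026
Ending inventory: 85 @ $27 = $2,295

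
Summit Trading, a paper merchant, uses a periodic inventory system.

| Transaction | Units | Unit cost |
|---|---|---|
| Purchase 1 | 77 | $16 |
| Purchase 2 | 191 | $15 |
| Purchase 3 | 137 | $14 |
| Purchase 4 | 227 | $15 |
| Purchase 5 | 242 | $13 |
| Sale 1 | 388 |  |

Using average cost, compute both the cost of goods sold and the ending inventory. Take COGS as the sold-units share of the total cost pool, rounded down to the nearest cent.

Sale 1, sell 388: 388/874 × $12,566.00 → $5,578.49
Ending inventory (cost pool remaining) = $6,987.51

COGS = $5,578.49; ending inventory = $6,987.51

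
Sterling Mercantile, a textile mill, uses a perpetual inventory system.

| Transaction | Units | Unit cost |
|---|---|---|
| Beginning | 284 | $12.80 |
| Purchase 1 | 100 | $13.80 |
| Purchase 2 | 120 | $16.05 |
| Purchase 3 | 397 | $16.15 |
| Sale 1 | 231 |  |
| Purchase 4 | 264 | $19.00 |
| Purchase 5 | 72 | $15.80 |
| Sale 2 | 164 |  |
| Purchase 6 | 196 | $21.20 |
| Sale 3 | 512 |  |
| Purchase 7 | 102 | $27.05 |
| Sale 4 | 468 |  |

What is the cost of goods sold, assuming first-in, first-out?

COGS = $22,431.95

Sale 1 (231) [FIFO — oldest first]: 231 @ $12.80 = $2,956.80
Sale 2 (164) [FIFO — oldest first]: 53 @ $12.80 + 100 @ $13.80 + 11 @ $16.05 = $2,234.95
Sale 3 (512) [FIFO — oldest first]: 109 @ $16.05 + 397 @ $16.15 + 6 @ $19.00 = $8,275.00
Sale 4 (468) [FIFO — oldest first]: 258 @ $19.00 + 72 @ $15.80 + 138 @ $21.20 = $8,965.20
Total COGS = $2,956.80 + $2,234.95 + $8,275.00 + $8,965.20 = $22,431.95
Ending inventory: 58 @ $21.20 + 102 @ $27.05 = $3,988.70
Check: goods available $26,420.65 = COGS $22,431.95 + ending $3,988.70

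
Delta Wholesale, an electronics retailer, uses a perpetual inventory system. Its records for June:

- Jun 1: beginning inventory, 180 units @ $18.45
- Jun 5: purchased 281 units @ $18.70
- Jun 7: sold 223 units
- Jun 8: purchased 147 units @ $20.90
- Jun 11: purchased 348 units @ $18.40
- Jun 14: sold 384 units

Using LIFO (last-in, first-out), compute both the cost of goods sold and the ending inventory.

COGS = $11,325.70; ending inventory = $6,725.50

Jun 7, 223 sold [LIFO — newest first]: 223 @ $18.70 = $4,170.10
Jun 14, 384 sold [LIFO — newest first]: 348 @ $18.40 + 36 @ $20.90 = $7,155.60
Total COGS = $4,170.10 + $7,155.60 = $11,325.70
Ending inventory: 180 @ $18.45 + 58 @ $18.70 + 111 @ $20.90 = $6,725.50
Check: goods available $18,051.20 = COGS $11,325.70 + ending $6,725.50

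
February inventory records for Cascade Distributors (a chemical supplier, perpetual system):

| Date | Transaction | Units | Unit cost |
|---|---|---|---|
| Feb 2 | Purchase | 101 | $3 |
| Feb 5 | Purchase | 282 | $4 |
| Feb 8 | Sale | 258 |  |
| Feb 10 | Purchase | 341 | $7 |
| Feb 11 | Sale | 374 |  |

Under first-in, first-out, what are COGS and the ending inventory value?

Feb 8, 258 sold [FIFO — oldest first]: 101 @ $3 + 157 @ $4 = $931
Feb 11, 374 sold [FIFO — oldest first]: 125 @ $4 + 249 @ $7 = $2,243
Total COGS = $931 + $2,243 = $3,174
Ending inventory: 92 @ $7 = $644

COGS = $3,174; ending inventory = $644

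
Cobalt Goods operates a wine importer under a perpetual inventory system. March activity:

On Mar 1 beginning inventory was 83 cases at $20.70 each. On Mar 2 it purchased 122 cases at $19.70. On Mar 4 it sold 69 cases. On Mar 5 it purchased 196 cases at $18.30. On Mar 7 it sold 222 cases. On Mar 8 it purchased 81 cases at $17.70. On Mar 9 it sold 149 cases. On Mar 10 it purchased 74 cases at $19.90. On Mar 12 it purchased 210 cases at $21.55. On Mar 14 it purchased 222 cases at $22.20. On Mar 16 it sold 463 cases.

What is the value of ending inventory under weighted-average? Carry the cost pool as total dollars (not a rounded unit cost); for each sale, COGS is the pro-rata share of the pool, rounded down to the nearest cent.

Ending inventory = $1,815.14

After Mar 1: 83 on hand, pool $1,718.10 (≈ $20.7000 each)
After Mar 2: 205 on hand, pool $4,121.50 (≈ $20.1049 each)
Mar 4, sell 69: 69/205 × $4,121.50 → $1,387.23
After Mar 5: 332 on hand, pool $6,321.07 (≈ $19.0394 each)
Mar 7, sell 222: 222/332 × $6,321.07 → $4,226.73
After Mar 8: 191 on hand, pool $3,528.04 (≈ $18.4714 each)
Mar 9, sell 149: 149/191 × $3,528.04 → $2,752.24
After Mar 10: 116 on hand, pool $2,248.40 (≈ $19.3828 each)
After Mar 12: 326 on hand, pool $6,773.90 (≈ $20.7788 each)
After Mar 14: 548 on hand, pool $11,702.30 (≈ $21.3546 each)
Mar 16, sell 463: 463/548 × $11,702.30 → $9,887.16
Total COGS = $1,387.23 + $4,226.73 + $2,752.24 + $9,887.16 = $18,253.36
Ending inventory (cost pool remaining) = $1,815.14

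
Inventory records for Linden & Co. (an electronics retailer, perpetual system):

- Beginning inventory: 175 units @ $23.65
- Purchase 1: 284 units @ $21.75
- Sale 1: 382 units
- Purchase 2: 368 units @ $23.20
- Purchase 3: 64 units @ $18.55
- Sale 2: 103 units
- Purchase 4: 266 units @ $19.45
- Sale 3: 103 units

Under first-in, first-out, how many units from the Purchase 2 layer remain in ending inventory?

Sale 1 (382) [FIFO — oldest first]: 175 @ $23.65 + 207 @ $21.75 = $8,641.00
Sale 2 (103) [FIFO — oldest first]: 77 @ $21.75 + 26 @ $23.20 = $2,277.95
Sale 3 (103) [FIFO — oldest first]: 103 @ $23.20 = $2,389.60
Total COGS = $8,641.00 + $2,277.95 + $2,389.60 = $13,308.55
Ending inventory: 239 @ $23.20 + 64 @ $18.55 + 266 @ $19.45 = $11,905.70

239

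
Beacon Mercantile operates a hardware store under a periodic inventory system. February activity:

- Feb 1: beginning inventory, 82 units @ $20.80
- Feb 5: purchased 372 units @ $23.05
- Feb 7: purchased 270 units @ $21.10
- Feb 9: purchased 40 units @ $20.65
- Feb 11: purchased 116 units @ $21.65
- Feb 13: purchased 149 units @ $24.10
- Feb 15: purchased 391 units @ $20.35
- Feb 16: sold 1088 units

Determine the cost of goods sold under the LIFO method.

COGS = $23,394.25

Feb 16, 1088 sold [LIFO — newest first]: 391 @ $20.35 + 149 @ $24.10 + 116 @ $21.65 + 40 @ $20.65 + 270 @ $21.10 + 122 @ $23.05 = $23,394.25
Ending inventory: 82 @ $20.80 + 250 @ $23.05 = $7,468.10
Check: goods available $30,862.35 = COGS $23,394.25 + ending $7,468.10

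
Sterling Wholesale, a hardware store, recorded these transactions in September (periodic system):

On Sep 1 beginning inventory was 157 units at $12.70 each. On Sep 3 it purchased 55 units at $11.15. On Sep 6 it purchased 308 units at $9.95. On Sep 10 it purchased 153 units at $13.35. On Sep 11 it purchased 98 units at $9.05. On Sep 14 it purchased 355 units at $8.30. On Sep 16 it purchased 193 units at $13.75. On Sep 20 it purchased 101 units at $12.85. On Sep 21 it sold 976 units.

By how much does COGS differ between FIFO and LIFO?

FIFO COGS: 157 @ $12.70 + 55 @ $11.15 + 308 @ $9.95 + 153 @ $13.35 + 98 @ $9.05 + 205 @ $8.30 = $10,302.70
LIFO COGS: 101 @ $12.85 + 193 @ $13.75 + 355 @ $8.30 + 98 @ $9.05 + 153 @ $13.35 + 76 @ $9.95 = $10,583.75
Difference = |$10,302.70 − $10,583.75| = $281.05

$281.05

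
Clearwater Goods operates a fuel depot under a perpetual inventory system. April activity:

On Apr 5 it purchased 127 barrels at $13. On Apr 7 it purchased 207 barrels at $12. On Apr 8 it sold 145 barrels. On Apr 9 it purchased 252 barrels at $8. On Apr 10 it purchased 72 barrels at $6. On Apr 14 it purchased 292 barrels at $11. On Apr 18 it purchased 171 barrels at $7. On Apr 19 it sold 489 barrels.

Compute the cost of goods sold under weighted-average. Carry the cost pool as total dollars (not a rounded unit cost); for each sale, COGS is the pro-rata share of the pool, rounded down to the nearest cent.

After Apr 5: 127 on hand, pool $1,651.00 (≈ $13.0000 each)
After Apr 7: 334 on hand, pool $4,135.00 (≈ $12.3802 each)
Apr 8, sell 145: 145/334 × $4,135.00 → $1,795.13
After Apr 9: 441 on hand, pool $4,355.87 (≈ $9.8773 each)
After Apr 10: 513 on hand, pool $4,787.87 (≈ $9.3331 each)
After Apr 14: 805 on hand, pool $7,999.87 (≈ $9.9377 each)
After Apr 18: 976 on hand, pool $9,196.87 (≈ $9.4230 each)
Apr 19, sell 489: 489/976 × $9,196.87 → $4,607.85
Total COGS = $1,795.13 + $4,607.85 = $6,402.98
Ending inventory (cost pool remaining) = $4,589.02
Check: goods available $10,992.00 = COGS $6,402.98 + ending $4,589.02

COGS = $6,402.98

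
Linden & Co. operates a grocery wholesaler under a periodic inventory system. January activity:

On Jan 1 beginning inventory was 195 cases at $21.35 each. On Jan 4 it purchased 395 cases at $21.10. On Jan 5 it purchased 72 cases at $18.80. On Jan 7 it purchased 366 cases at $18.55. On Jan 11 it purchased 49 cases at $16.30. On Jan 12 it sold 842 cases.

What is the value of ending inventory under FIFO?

Jan 12, 842 sold [FIFO — oldest first]: 195 @ $21.35 + 395 @ $21.10 + 72 @ $18.80 + 180 @ $18.55 = $17,190.35
Ending inventory: 186 @ $18.55 + 49 @ $16.30 = $4,249.00

Ending inventory = $4,249.00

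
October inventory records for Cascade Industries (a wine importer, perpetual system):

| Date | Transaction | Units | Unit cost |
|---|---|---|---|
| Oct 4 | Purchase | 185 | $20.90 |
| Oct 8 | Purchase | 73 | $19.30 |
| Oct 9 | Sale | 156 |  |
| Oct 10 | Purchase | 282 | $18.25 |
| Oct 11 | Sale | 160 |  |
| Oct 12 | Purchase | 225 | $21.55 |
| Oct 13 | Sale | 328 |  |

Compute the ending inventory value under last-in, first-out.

Oct 9, 156 sold [LIFO — newest first]: 73 @ $19.30 + 83 @ $20.90 = $3,143.60
Oct 11, 160 sold [LIFO — newest first]: 160 @ $18.25 = $2,920.00
Oct 13, 328 sold [LIFO — newest first]: 225 @ $21.55 + 103 @ $18.25 = $6,728.50
Total COGS = $3,143.60 + $2,920.00 + $6,728.50 = $12,792.10
Ending inventory: 102 @ $20.90 + 19 @ $18.25 = $2,478.55

Ending inventory = $2,478.55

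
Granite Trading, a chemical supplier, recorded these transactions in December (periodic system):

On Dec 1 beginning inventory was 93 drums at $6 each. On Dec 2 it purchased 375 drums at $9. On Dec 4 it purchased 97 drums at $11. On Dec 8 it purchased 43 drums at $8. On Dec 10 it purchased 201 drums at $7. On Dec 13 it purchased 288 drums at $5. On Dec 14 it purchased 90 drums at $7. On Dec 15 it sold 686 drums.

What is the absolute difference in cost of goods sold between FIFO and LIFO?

$1,365

FIFO COGS: 93 @ $6 + 375 @ $9 + 97 @ $11 + 43 @ $8 + 78 @ $7 = $5,890
LIFO COGS: 90 @ $7 + 288 @ $5 + 201 @ $7 + 43 @ $8 + 64 @ $11 = $4,525
Difference = |$5,890 − $4,525| = $1,365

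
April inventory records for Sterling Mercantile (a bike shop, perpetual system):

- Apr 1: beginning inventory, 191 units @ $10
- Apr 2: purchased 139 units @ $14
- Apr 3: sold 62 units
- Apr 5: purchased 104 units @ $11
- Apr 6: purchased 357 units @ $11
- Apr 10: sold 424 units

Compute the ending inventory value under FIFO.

Apr 3, 62 sold [FIFO — oldest first]: 62 @ $10 = $620
Apr 10, 424 sold [FIFO — oldest first]: 129 @ $10 + 139 @ $14 + 104 @ $11 + 52 @ $11 = $4,952
Total COGS = $620 + $4,952 = $5,572
Ending inventory: 305 @ $11 = $3,355

Ending inventory = $3,355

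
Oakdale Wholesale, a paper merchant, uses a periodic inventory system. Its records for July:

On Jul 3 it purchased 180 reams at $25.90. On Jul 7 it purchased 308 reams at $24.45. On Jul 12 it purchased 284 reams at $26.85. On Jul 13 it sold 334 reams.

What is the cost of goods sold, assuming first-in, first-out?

COGS = $8,427.30

Jul 13, 334 sold [FIFO — oldest first]: 180 @ $25.90 + 154 @ $24.45 = $8,427.30
Ending inventory: 154 @ $24.45 + 284 @ $26.85 = $11,390.70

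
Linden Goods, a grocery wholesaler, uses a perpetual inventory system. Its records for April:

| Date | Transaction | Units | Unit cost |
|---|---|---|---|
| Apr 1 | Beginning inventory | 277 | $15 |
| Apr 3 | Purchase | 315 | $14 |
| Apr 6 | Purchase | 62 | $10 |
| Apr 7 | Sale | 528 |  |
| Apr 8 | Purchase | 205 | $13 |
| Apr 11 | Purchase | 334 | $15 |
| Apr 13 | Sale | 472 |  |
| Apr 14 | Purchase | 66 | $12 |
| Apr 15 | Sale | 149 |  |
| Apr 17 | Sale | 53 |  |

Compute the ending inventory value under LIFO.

Apr 7, 528 sold [LIFO — newest first]: 62 @ $10 + 315 @ $14 + 151 @ $15 = $7,295
Apr 13, 472 sold [LIFO — newest first]: 334 @ $15 + 138 @ $13 = $6,804
Apr 15, 149 sold [LIFO — newest first]: 66 @ $12 + 67 @ $13 + 16 @ $15 = $1,903
Apr 17, 53 sold [LIFO — newest first]: 53 @ $15 = $795
Total COGS = $7,295 + $6,804 + $1,903 + $795 = $16,797
Ending inventory: 57 @ $15 = $855
Check: goods available $17,652 = COGS $16,797 + ending $855

Ending inventory = $855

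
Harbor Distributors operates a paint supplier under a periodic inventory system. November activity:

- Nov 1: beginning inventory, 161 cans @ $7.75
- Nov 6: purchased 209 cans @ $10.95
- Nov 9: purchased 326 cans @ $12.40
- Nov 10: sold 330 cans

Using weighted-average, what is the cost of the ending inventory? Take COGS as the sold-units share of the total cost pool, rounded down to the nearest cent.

Nov 10, sell 330: 330/696 × $7,578.70 → $3,593.34
Ending inventory (cost pool remaining) = $3,985.36

Ending inventory = $3,985.36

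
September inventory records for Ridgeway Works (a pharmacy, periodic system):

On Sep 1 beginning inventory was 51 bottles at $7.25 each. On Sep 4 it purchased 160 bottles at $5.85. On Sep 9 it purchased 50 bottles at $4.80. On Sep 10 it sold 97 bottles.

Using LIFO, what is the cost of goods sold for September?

Sep 10, 97 sold [LIFO — newest first]: 50 @ $4.80 + 47 @ $5.85 = $514.95
Ending inventory: 51 @ $7.25 + 113 @ $5.85 = $1,030.80
Check: goods available $1,545.75 = COGS $514.95 + ending $1,030.80

COGS = $514.95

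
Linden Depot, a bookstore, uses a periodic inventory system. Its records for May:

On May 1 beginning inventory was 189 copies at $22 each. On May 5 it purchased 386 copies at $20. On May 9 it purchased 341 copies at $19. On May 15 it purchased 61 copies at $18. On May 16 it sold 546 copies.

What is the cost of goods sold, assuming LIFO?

COGS = $10,457

May 16, 546 sold [LIFO — newest first]: 61 @ $18 + 341 @ $19 + 144 @ $20 = $10,457
Ending inventory: 189 @ $22 + 242 @ $20 = $8,998
Check: goods available $19,455 = COGS $10,457 + ending $8,998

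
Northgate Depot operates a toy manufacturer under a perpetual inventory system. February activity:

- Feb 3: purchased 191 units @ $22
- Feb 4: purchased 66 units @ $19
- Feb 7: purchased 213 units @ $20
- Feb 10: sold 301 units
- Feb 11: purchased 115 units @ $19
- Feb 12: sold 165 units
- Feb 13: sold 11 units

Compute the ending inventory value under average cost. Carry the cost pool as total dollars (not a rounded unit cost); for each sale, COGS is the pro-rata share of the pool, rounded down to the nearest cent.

Ending inventory = $2,159.49

After Feb 3: 191 on hand, pool $4,202.00 (≈ $22.0000 each)
After Feb 4: 257 on hand, pool $5,456.00 (≈ $21.2296 each)
After Feb 7: 470 on hand, pool $9,716.00 (≈ $20.6723 each)
Feb 10, sell 301: 301/470 × $9,716.00 → $6,222.37
After Feb 11: 284 on hand, pool $5,678.63 (≈ $19.9952 each)
Feb 12, sell 165: 165/284 × $5,678.63 → $3,299.20
Feb 13, sell 11: 11/119 × $2,379.43 → $219.94
Total COGS = $6,222.37 + $3,299.20 + $219.94 = $9,741.51
Ending inventory (cost pool remaining) = $2,159.49
Check: goods available $11,901.00 = COGS $9,741.51 + ending $2,159.49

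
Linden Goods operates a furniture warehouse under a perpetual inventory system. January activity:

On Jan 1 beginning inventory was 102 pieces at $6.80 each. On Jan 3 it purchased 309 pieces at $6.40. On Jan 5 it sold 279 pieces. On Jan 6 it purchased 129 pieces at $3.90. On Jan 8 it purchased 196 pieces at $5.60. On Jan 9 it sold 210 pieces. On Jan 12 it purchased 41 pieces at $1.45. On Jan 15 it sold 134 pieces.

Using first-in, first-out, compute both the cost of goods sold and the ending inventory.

Jan 5, 279 sold [FIFO — oldest first]: 102 @ $6.80 + 177 @ $6.40 = $1,826.40
Jan 9, 210 sold [FIFO — oldest first]: 132 @ $6.40 + 78 @ $3.90 = $1,149.00
Jan 15, 134 sold [FIFO — oldest first]: 51 @ $3.90 + 83 @ $5.60 = $663.70
Total COGS = $1,826.40 + $1,149.00 + $663.70 = $3,639.10
Ending inventory: 113 @ $5.60 + 41 @ $1.45 = $692.25

COGS = $3,639.10; ending inventory = $692.25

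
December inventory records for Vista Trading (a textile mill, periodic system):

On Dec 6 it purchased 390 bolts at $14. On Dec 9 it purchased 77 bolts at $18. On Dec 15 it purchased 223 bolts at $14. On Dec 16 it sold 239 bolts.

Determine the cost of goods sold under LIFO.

Dec 16, 239 sold [LIFO — newest first]: 223 @ $14 + 16 @ $18 = $3,410
Ending inventory: 390 @ $14 + 61 @ $18 = $6,558
Check: goods available $9,968 = COGS $3,410 + ending $6,558

COGS = $3,410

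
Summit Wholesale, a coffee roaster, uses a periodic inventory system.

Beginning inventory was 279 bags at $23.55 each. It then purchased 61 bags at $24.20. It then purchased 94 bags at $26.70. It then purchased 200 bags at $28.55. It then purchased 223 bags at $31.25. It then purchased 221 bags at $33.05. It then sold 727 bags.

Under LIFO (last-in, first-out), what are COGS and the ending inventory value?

COGS = $22,198.90; ending inventory = $8,340.35

Sale 1 (727) [LIFO — newest first]: 221 @ $33.05 + 223 @ $31.25 + 200 @ $28.55 + 83 @ $26.70 = $22,198.90
Ending inventory: 279 @ $23.55 + 61 @ $24.20 + 11 @ $26.70 = $8,340.35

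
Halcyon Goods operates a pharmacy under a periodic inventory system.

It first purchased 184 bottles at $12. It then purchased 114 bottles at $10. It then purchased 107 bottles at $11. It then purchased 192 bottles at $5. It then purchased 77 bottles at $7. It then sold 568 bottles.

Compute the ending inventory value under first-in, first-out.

Ending inventory = $684

Sale 1 (568) [FIFO — oldest first]: 184 @ $12 + 114 @ $10 + 107 @ $11 + 163 @ $5 = $5,340
Ending inventory: 29 @ $5 + 77 @ $7 = $684
Check: goods available $6,024 = COGS $5,340 + ending $684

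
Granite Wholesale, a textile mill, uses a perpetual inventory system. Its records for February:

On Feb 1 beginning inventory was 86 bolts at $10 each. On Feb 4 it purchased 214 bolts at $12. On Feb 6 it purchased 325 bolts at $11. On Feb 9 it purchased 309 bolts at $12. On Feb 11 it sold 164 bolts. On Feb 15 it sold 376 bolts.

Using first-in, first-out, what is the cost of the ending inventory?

Ending inventory = $4,643

Feb 11, 164 sold [FIFO — oldest first]: 86 @ $10 + 78 @ $12 = $1,796
Feb 15, 376 sold [FIFO — oldest first]: 136 @ $12 + 240 @ $11 = $4,272
Total COGS = $1,796 + $4,272 = $6,068
Ending inventory: 85 @ $11 + 309 @ $12 = $4,643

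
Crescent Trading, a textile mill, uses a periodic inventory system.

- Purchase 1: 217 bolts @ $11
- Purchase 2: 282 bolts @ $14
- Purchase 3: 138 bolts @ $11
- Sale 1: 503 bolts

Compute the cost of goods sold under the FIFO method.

Sale 1 (503) [FIFO — oldest first]: 217 @ $11 + 282 @ $14 + 4 @ $11 = $6,379
Ending inventory: 134 @ $11 = $1,474

COGS = $6,379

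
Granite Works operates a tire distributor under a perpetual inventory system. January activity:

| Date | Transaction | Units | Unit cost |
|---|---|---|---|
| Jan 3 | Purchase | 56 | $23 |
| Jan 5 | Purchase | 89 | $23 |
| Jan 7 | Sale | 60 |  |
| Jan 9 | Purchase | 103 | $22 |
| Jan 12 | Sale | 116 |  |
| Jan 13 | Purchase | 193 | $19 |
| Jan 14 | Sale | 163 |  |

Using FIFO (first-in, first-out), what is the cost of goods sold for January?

COGS = $7,330

Jan 7, 60 sold [FIFO — oldest first]: 56 @ $23 + 4 @ $23 = $1,380
Jan 12, 116 sold [FIFO — oldest first]: 85 @ $23 + 31 @ $22 = $2,637
Jan 14, 163 sold [FIFO — oldest first]: 72 @ $22 + 91 @ $19 = $3,313
Total COGS = $1,380 + $2,637 + $3,313 = $7,330
Ending inventory: 102 @ $19 = $1,938
Check: goods available $9,268 = COGS $7,330 + ending $1,938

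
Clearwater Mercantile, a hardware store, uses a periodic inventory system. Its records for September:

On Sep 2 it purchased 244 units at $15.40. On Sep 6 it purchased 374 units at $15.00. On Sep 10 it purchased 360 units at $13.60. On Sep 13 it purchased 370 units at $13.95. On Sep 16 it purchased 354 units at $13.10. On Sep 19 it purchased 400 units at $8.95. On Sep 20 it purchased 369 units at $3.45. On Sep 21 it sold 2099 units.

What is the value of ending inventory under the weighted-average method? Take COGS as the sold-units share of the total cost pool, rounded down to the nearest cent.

Ending inventory = $4,353.14

Sep 21, sell 2099: 2099/2471 × $28,915.55 → $24,562.41
Ending inventory (cost pool remaining) = $4,353.14
Check: goods available $28,915.55 = COGS $24,562.41 + ending $4,353.14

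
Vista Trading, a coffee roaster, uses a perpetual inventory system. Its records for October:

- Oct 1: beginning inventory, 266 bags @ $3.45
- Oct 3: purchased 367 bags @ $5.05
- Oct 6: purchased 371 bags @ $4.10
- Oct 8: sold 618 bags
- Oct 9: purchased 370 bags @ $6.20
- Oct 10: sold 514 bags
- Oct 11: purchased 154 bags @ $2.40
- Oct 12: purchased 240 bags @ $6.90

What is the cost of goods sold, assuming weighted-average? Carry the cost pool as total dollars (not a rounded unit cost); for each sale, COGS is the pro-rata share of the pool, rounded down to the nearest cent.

After Oct 1: 266 on hand, pool $917.70 (≈ $3.4500 each)
After Oct 3: 633 on hand, pool $2,771.05 (≈ $4.3776 each)
After Oct 6: 1004 on hand, pool $4,292.15 (≈ $4.2750 each)
Oct 8, sell 618: 618/1004 × $4,292.15 → $2,641.98
After Oct 9: 756 on hand, pool $3,944.17 (≈ $5.2172 each)
Oct 10, sell 514: 514/756 × $3,944.17 → $2,681.61
After Oct 11: 396 on hand, pool $1,632.16 (≈ $4.1216 each)
After Oct 12: 636 on hand, pool $3,288.16 (≈ $5.1701 each)
Total COGS = $2,641.98 + $2,681.61 = $5,323.59
Ending inventory (cost pool remaining) = $3,288.16

COGS = $5,323.59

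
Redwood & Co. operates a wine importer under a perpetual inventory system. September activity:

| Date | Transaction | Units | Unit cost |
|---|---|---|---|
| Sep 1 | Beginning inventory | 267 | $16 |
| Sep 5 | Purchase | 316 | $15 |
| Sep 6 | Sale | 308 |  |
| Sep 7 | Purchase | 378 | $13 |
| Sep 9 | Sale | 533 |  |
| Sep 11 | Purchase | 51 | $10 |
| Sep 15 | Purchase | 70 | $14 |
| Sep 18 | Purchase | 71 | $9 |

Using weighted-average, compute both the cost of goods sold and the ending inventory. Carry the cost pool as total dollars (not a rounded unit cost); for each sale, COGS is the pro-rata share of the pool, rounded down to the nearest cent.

After Sep 1: 267 on hand, pool $4,272.00 (≈ $16.0000 each)
After Sep 5: 583 on hand, pool $9,012.00 (≈ $15.4580 each)
Sep 6, sell 308: 308/583 × $9,012.00 → $4,761.05
After Sep 7: 653 on hand, pool $9,164.95 (≈ $14.0351 each)
Sep 9, sell 533: 533/653 × $9,164.95 → $7,480.73
After Sep 11: 171 on hand, pool $2,194.22 (≈ $12.8317 each)
After Sep 15: 241 on hand, pool $3,174.22 (≈ $13.1710 each)
After Sep 18: 312 on hand, pool $3,813.22 (≈ $12.2219 each)
Total COGS = $4,761.05 + $7,480.73 = $12,241.78
Ending inventory (cost pool remaining) = $3,813.22
Check: goods available $16,055.00 = COGS $12,241.78 + ending $3,813.22

COGS = $12,241.78; ending inventory = $3,813.22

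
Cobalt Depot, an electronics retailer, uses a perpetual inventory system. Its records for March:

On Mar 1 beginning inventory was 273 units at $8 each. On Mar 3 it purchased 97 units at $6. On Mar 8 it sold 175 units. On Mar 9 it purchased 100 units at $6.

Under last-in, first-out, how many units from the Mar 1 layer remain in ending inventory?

Mar 8, 175 sold [LIFO — newest first]: 97 @ $6 + 78 @ $8 = $1,206
Ending inventory: 195 @ $8 + 100 @ $6 = $2,160
Check: goods available $3,366 = COGS $1,206 + ending $2,160

195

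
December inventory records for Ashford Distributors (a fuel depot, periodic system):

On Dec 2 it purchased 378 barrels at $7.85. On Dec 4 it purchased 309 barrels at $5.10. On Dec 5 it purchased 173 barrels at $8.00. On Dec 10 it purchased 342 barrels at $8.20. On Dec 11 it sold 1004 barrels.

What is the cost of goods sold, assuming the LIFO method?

COGS = $7,177.30

Dec 11, 1004 sold [LIFO — newest first]: 342 @ $8.20 + 173 @ $8.00 + 309 @ $5.10 + 180 @ $7.85 = $7,177.30
Ending inventory: 198 @ $7.85 = $1,554.30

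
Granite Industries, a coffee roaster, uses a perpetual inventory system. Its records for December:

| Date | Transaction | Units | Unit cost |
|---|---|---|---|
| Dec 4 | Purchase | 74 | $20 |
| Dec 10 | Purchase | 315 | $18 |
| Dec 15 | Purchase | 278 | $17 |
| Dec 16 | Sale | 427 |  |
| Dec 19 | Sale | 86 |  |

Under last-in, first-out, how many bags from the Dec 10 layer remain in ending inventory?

Dec 16, 427 sold [LIFO — newest first]: 278 @ $17 + 149 @ $18 = $7,408
Dec 19, 86 sold [LIFO — newest first]: 86 @ $18 = $1,548
Total COGS = $7,408 + $1,548 = $8,956
Ending inventory: 74 @ $20 + 80 @ $18 = $2,920
Check: goods available $11,876 = COGS $8,956 + ending $2,920

80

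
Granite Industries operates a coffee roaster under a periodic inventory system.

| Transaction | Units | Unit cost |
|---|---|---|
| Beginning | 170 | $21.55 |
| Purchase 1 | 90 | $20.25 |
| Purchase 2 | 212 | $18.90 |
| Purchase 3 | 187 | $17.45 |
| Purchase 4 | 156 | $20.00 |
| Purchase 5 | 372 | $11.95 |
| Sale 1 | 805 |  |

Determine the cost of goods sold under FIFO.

COGS = $15,675.95

Sale 1 (805) [FIFO — oldest first]: 170 @ $21.55 + 90 @ $20.25 + 212 @ $18.90 + 187 @ $17.45 + 146 @ $20.00 = $15,675.95
Ending inventory: 10 @ $20.00 + 372 @ $11.95 = $4,645.40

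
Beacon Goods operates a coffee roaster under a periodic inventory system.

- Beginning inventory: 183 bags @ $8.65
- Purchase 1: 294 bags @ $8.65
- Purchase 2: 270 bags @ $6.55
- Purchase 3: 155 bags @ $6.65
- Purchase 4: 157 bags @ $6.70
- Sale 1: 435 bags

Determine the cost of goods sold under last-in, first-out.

COGS = $2,888.30

Sale 1 (435) [LIFO — newest first]: 157 @ $6.70 + 155 @ $6.65 + 123 @ $6.55 = $2,888.30
Ending inventory: 183 @ $8.65 + 294 @ $8.65 + 147 @ $6.55 = $5,088.90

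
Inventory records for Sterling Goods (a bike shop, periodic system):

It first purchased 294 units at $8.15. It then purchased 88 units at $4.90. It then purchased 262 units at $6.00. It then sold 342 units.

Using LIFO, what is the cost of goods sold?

COGS = $1,964.00

Sale 1 (342) [LIFO — newest first]: 262 @ $6.00 + 80 @ $4.90 = $1,964.00
Ending inventory: 294 @ $8.15 + 8 @ $4.90 = $2,435.30
Check: goods available $4,399.30 = COGS $1,964.00 + ending $2,435.30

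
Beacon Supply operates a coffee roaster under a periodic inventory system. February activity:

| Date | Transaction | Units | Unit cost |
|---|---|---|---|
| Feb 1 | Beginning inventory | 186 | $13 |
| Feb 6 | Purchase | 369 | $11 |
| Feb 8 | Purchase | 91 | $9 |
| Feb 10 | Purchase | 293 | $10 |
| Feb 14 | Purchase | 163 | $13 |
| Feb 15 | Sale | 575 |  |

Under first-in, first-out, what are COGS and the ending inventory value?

COGS = $6,657; ending inventory = $5,688

Feb 15, 575 sold [FIFO — oldest first]: 186 @ $13 + 369 @ $11 + 20 @ $9 = $6,657
Ending inventory: 71 @ $9 + 293 @ $10 + 163 @ $13 = $5,688
Check: goods available $12,345 = COGS $6,657 + ending $5,688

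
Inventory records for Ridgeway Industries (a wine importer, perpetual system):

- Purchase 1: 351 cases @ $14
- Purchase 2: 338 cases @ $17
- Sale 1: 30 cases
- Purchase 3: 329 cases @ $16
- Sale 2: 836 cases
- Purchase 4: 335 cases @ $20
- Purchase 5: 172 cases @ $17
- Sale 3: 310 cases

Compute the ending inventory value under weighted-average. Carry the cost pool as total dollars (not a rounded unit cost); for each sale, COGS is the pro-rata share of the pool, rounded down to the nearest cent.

After Purchase 1: 351 on hand, pool $4,914.00 (≈ $14.0000 each)
After Purchase 2: 689 on hand, pool $10,660.00 (≈ $15.4717 each)
Sale 1, sell 30: 30/689 × $10,660.00 → $464.15
After Purchase 3: 988 on hand, pool $15,459.85 (≈ $15.6476 each)
Sale 2, sell 836: 836/988 × $15,459.85 → $13,081.41
After Purchase 4: 487 on hand, pool $9,078.44 (≈ $18.6416 each)
After Purchase 5: 659 on hand, pool $12,002.44 (≈ $18.2131 each)
Sale 3, sell 310: 310/659 × $12,002.44 → $5,646.06
Total COGS = $464.15 + $13,081.41 + $5,646.06 = $19,191.62
Ending inventory (cost pool remaining) = $6,356.38

Ending inventory = $6,356.38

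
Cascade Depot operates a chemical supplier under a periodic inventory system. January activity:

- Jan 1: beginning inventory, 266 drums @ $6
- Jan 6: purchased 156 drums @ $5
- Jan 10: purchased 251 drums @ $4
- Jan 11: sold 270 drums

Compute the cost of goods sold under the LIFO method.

Jan 11, 270 sold [LIFO — newest first]: 251 @ $4 + 19 @ $5 = $1,099
Ending inventory: 266 @ $6 + 137 @ $5 = $2,281

COGS = $1,099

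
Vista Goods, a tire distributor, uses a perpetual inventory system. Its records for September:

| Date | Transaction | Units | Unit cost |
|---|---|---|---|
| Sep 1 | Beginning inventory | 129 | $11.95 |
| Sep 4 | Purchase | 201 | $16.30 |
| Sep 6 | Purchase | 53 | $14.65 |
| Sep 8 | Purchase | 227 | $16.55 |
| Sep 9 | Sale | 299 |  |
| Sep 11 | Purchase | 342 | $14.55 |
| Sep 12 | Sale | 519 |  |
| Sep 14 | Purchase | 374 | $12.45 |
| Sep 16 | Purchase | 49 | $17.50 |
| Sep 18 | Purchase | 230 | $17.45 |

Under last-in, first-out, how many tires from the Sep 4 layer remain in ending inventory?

Sep 9, 299 sold [LIFO — newest first]: 227 @ $16.55 + 53 @ $14.65 + 19 @ $16.30 = $4,843.00
Sep 12, 519 sold [LIFO — newest first]: 342 @ $14.55 + 177 @ $16.30 = $7,861.20
Total COGS = $4,843.00 + $7,861.20 = $12,704.20
Ending inventory: 129 @ $11.95 + 5 @ $16.30 + 374 @ $12.45 + 49 @ $17.50 + 230 @ $17.45 = $11,150.35

5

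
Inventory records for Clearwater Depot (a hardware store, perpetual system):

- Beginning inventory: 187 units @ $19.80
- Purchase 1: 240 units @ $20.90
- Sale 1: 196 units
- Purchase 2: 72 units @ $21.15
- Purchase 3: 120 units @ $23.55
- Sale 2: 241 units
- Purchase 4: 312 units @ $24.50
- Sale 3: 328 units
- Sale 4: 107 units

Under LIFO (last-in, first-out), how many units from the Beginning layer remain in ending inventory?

59

Sale 1 (196) [LIFO — newest first]: 196 @ $20.90 = $4,096.40
Sale 2 (241) [LIFO — newest first]: 120 @ $23.55 + 72 @ $21.15 + 44 @ $20.90 + 5 @ $19.80 = $5,367.40
Sale 3 (328) [LIFO — newest first]: 312 @ $24.50 + 16 @ $19.80 = $7,960.80
Sale 4 (107) [LIFO — newest first]: 107 @ $19.80 = $2,118.60
Total COGS = $4,096.40 + $5,367.40 + $7,960.80 + $2,118.60 = $19,543.20
Ending inventory: 59 @ $19.80 = $1,168.20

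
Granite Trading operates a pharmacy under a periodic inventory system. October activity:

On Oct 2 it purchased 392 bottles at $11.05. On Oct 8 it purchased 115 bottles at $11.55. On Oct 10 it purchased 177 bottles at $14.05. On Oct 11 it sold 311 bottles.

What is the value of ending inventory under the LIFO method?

Ending inventory = $4,121.65

Oct 11, 311 sold [LIFO — newest first]: 177 @ $14.05 + 115 @ $11.55 + 19 @ $11.05 = $4,025.05
Ending inventory: 373 @ $11.05 = $4,121.65
Check: goods available $8,146.70 = COGS $4,025.05 + ending $4,121.65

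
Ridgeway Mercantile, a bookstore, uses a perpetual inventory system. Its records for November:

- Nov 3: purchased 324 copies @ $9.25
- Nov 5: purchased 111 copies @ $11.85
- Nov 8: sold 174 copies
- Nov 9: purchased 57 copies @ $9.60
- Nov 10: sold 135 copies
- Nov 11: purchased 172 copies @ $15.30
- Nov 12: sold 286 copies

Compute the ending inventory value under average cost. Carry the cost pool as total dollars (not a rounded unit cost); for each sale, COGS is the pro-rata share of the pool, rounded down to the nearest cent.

After Nov 3: 324 on hand, pool $2,997.00 (≈ $9.2500 each)
After Nov 5: 435 on hand, pool $4,312.35 (≈ $9.9134 each)
Nov 8, sell 174: 174/435 × $4,312.35 → $1,724.94
After Nov 9: 318 on hand, pool $3,134.61 (≈ $9.8573 each)
Nov 10, sell 135: 135/318 × $3,134.61 → $1,330.73
After Nov 11: 355 on hand, pool $4,435.48 (≈ $12.4943 each)
Nov 12, sell 286: 286/355 × $4,435.48 → $3,573.37
Total COGS = $1,724.94 + $1,330.73 + $3,573.37 = $6,629.04
Ending inventory (cost pool remaining) = $862.11
Check: goods available $7,491.15 = COGS $6,629.04 + ending $862.11

Ending inventory = $862.11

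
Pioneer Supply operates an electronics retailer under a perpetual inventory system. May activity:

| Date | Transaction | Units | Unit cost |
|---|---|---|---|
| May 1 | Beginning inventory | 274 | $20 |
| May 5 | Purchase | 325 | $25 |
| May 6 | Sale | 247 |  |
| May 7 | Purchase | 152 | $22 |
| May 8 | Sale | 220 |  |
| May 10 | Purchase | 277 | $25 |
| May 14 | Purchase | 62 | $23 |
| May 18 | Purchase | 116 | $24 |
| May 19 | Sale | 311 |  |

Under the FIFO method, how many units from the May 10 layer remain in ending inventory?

250

May 6, 247 sold [FIFO — oldest first]: 247 @ $20 = $4,940
May 8, 220 sold [FIFO — oldest first]: 27 @ $20 + 193 @ $25 = $5,365
May 19, 311 sold [FIFO — oldest first]: 132 @ $25 + 152 @ $22 + 27 @ $25 = $7,319
Total COGS = $4,940 + $5,365 + $7,319 = $17,624
Ending inventory: 250 @ $25 + 62 @ $23 + 116 @ $24 = $10,460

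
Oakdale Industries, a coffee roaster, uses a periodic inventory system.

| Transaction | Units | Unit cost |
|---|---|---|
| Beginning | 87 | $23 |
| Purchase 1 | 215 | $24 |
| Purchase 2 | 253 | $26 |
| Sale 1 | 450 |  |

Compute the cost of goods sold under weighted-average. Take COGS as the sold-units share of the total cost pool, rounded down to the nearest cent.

COGS = $11,139.72

Sale 1, sell 450: 450/555 × $13,739.00 → $11,139.72
Ending inventory (cost pool remaining) = $2,599.28
Check: goods available $13,739.00 = COGS $11,139.72 + ending $2,599.28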